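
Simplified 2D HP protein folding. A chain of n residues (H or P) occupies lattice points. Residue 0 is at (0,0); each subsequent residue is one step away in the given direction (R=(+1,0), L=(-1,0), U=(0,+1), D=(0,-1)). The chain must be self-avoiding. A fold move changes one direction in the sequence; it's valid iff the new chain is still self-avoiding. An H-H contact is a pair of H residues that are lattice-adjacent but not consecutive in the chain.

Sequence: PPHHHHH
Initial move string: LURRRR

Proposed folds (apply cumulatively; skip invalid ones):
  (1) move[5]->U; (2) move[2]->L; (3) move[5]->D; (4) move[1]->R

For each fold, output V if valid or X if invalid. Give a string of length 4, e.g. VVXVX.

Answer: VXVX

Derivation:
Initial: LURRRR -> [(0, 0), (-1, 0), (-1, 1), (0, 1), (1, 1), (2, 1), (3, 1)]
Fold 1: move[5]->U => LURRRU VALID
Fold 2: move[2]->L => LULRRU INVALID (collision), skipped
Fold 3: move[5]->D => LURRRD VALID
Fold 4: move[1]->R => LRRRRD INVALID (collision), skipped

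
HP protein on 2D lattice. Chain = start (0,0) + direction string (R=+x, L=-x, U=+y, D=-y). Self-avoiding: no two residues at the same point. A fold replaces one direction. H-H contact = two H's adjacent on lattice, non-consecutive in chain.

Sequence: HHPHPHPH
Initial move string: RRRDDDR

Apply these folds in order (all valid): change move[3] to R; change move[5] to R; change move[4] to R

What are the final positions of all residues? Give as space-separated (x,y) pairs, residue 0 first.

Answer: (0,0) (1,0) (2,0) (3,0) (4,0) (5,0) (6,0) (7,0)

Derivation:
Initial moves: RRRDDDR
Fold: move[3]->R => RRRRDDR (positions: [(0, 0), (1, 0), (2, 0), (3, 0), (4, 0), (4, -1), (4, -2), (5, -2)])
Fold: move[5]->R => RRRRDRR (positions: [(0, 0), (1, 0), (2, 0), (3, 0), (4, 0), (4, -1), (5, -1), (6, -1)])
Fold: move[4]->R => RRRRRRR (positions: [(0, 0), (1, 0), (2, 0), (3, 0), (4, 0), (5, 0), (6, 0), (7, 0)])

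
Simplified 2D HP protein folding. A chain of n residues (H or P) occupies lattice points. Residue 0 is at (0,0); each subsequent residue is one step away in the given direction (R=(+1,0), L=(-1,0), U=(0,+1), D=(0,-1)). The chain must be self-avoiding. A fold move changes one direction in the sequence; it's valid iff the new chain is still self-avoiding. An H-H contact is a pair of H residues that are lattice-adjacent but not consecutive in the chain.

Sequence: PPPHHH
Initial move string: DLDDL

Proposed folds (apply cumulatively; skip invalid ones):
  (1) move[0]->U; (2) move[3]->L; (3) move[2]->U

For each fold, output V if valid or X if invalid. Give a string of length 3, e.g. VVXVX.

Initial: DLDDL -> [(0, 0), (0, -1), (-1, -1), (-1, -2), (-1, -3), (-2, -3)]
Fold 1: move[0]->U => ULDDL VALID
Fold 2: move[3]->L => ULDLL VALID
Fold 3: move[2]->U => ULULL VALID

Answer: VVV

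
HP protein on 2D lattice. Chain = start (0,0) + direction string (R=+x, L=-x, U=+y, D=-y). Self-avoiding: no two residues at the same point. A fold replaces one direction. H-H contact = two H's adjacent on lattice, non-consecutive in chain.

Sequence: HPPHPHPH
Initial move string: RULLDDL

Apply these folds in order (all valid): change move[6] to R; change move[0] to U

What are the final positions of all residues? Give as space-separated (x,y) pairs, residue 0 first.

Initial moves: RULLDDL
Fold: move[6]->R => RULLDDR (positions: [(0, 0), (1, 0), (1, 1), (0, 1), (-1, 1), (-1, 0), (-1, -1), (0, -1)])
Fold: move[0]->U => UULLDDR (positions: [(0, 0), (0, 1), (0, 2), (-1, 2), (-2, 2), (-2, 1), (-2, 0), (-1, 0)])

Answer: (0,0) (0,1) (0,2) (-1,2) (-2,2) (-2,1) (-2,0) (-1,0)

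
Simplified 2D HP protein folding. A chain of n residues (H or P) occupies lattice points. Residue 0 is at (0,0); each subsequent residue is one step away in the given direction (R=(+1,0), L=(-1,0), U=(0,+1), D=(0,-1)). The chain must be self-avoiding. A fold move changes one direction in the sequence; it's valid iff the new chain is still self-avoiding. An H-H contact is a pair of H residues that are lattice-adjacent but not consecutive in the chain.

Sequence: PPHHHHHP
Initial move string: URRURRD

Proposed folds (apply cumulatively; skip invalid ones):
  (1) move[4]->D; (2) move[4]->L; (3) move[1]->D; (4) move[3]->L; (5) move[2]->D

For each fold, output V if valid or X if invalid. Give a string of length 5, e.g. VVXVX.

Initial: URRURRD -> [(0, 0), (0, 1), (1, 1), (2, 1), (2, 2), (3, 2), (4, 2), (4, 1)]
Fold 1: move[4]->D => URRUDRD INVALID (collision), skipped
Fold 2: move[4]->L => URRULRD INVALID (collision), skipped
Fold 3: move[1]->D => UDRURRD INVALID (collision), skipped
Fold 4: move[3]->L => URRLRRD INVALID (collision), skipped
Fold 5: move[2]->D => URDURRD INVALID (collision), skipped

Answer: XXXXX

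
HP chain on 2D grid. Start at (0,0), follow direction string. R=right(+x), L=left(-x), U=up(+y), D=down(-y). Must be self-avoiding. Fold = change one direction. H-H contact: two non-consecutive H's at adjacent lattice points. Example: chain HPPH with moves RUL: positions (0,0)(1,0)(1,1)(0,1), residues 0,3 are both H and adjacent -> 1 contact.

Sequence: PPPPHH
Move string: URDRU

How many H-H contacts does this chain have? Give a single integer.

Answer: 0

Derivation:
Positions: [(0, 0), (0, 1), (1, 1), (1, 0), (2, 0), (2, 1)]
No H-H contacts found.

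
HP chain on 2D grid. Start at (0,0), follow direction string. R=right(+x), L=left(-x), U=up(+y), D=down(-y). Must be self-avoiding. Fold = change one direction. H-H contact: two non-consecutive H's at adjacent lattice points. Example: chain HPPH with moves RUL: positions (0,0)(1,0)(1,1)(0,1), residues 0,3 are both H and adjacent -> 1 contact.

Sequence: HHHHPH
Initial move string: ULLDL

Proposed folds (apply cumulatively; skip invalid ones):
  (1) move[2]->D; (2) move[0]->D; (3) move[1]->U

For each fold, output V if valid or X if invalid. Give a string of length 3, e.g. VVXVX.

Answer: VVX

Derivation:
Initial: ULLDL -> [(0, 0), (0, 1), (-1, 1), (-2, 1), (-2, 0), (-3, 0)]
Fold 1: move[2]->D => ULDDL VALID
Fold 2: move[0]->D => DLDDL VALID
Fold 3: move[1]->U => DUDDL INVALID (collision), skipped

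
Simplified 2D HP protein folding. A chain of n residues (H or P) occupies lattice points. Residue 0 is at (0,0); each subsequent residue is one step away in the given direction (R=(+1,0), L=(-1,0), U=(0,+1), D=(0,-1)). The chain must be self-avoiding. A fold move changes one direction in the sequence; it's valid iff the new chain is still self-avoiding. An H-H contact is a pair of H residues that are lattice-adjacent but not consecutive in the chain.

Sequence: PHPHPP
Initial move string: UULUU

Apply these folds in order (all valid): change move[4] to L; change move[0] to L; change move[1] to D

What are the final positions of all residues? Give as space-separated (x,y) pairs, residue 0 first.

Answer: (0,0) (-1,0) (-1,-1) (-2,-1) (-2,0) (-3,0)

Derivation:
Initial moves: UULUU
Fold: move[4]->L => UULUL (positions: [(0, 0), (0, 1), (0, 2), (-1, 2), (-1, 3), (-2, 3)])
Fold: move[0]->L => LULUL (positions: [(0, 0), (-1, 0), (-1, 1), (-2, 1), (-2, 2), (-3, 2)])
Fold: move[1]->D => LDLUL (positions: [(0, 0), (-1, 0), (-1, -1), (-2, -1), (-2, 0), (-3, 0)])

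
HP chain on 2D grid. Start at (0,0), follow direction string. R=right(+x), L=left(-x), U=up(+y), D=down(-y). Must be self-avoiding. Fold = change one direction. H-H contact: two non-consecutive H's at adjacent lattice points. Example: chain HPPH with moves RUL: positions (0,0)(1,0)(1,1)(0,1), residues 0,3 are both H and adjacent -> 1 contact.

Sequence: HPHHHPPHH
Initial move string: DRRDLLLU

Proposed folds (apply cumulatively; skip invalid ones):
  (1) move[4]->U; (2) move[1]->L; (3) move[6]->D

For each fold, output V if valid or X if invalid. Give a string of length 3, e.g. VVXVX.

Answer: XXX

Derivation:
Initial: DRRDLLLU -> [(0, 0), (0, -1), (1, -1), (2, -1), (2, -2), (1, -2), (0, -2), (-1, -2), (-1, -1)]
Fold 1: move[4]->U => DRRDULLU INVALID (collision), skipped
Fold 2: move[1]->L => DLRDLLLU INVALID (collision), skipped
Fold 3: move[6]->D => DRRDLLDU INVALID (collision), skipped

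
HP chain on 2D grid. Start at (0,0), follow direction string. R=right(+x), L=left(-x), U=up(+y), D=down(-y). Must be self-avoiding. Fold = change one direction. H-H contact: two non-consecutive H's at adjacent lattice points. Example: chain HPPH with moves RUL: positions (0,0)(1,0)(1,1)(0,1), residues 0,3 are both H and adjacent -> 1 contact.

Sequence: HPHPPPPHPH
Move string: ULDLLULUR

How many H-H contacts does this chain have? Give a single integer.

Positions: [(0, 0), (0, 1), (-1, 1), (-1, 0), (-2, 0), (-3, 0), (-3, 1), (-4, 1), (-4, 2), (-3, 2)]
No H-H contacts found.

Answer: 0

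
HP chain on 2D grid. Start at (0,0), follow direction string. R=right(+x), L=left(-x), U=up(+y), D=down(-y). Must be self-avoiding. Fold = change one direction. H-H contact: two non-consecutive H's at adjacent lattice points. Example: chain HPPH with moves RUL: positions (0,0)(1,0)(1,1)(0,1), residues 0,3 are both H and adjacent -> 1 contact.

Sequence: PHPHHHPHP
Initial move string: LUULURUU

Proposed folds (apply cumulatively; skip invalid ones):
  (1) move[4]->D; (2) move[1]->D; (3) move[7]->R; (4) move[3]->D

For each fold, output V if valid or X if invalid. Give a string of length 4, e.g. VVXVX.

Answer: XXVX

Derivation:
Initial: LUULURUU -> [(0, 0), (-1, 0), (-1, 1), (-1, 2), (-2, 2), (-2, 3), (-1, 3), (-1, 4), (-1, 5)]
Fold 1: move[4]->D => LUULDRUU INVALID (collision), skipped
Fold 2: move[1]->D => LDULURUU INVALID (collision), skipped
Fold 3: move[7]->R => LUULURUR VALID
Fold 4: move[3]->D => LUUDURUR INVALID (collision), skipped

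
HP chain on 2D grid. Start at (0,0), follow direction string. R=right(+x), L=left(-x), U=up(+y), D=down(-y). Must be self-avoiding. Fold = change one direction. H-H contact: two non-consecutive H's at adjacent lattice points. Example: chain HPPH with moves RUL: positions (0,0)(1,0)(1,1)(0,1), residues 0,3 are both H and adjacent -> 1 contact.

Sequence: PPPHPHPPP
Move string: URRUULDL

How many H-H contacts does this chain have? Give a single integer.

Answer: 0

Derivation:
Positions: [(0, 0), (0, 1), (1, 1), (2, 1), (2, 2), (2, 3), (1, 3), (1, 2), (0, 2)]
No H-H contacts found.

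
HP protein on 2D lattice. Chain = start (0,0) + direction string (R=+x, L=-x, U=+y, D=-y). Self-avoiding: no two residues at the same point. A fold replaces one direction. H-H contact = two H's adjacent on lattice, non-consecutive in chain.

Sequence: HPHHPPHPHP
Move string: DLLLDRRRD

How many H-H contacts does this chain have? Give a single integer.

Answer: 1

Derivation:
Positions: [(0, 0), (0, -1), (-1, -1), (-2, -1), (-3, -1), (-3, -2), (-2, -2), (-1, -2), (0, -2), (0, -3)]
H-H contact: residue 3 @(-2,-1) - residue 6 @(-2, -2)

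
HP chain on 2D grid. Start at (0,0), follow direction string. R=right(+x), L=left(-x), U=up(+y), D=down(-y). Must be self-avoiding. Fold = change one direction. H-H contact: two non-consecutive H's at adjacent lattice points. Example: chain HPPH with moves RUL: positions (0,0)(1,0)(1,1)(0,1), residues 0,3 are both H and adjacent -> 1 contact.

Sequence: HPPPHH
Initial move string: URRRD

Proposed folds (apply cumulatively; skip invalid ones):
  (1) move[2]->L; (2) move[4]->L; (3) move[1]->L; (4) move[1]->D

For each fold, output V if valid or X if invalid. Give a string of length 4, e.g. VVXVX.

Initial: URRRD -> [(0, 0), (0, 1), (1, 1), (2, 1), (3, 1), (3, 0)]
Fold 1: move[2]->L => URLRD INVALID (collision), skipped
Fold 2: move[4]->L => URRRL INVALID (collision), skipped
Fold 3: move[1]->L => ULRRD INVALID (collision), skipped
Fold 4: move[1]->D => UDRRD INVALID (collision), skipped

Answer: XXXX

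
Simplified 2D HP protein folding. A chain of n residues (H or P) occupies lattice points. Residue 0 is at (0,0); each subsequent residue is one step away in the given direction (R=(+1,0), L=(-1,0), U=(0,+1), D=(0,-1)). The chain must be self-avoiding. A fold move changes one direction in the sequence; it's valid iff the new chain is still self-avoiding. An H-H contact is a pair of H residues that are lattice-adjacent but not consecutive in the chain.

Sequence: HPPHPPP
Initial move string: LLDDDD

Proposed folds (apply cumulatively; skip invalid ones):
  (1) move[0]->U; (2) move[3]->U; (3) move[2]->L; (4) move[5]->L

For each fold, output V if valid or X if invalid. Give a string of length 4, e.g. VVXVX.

Answer: VXVV

Derivation:
Initial: LLDDDD -> [(0, 0), (-1, 0), (-2, 0), (-2, -1), (-2, -2), (-2, -3), (-2, -4)]
Fold 1: move[0]->U => ULDDDD VALID
Fold 2: move[3]->U => ULDUDD INVALID (collision), skipped
Fold 3: move[2]->L => ULLDDD VALID
Fold 4: move[5]->L => ULLDDL VALID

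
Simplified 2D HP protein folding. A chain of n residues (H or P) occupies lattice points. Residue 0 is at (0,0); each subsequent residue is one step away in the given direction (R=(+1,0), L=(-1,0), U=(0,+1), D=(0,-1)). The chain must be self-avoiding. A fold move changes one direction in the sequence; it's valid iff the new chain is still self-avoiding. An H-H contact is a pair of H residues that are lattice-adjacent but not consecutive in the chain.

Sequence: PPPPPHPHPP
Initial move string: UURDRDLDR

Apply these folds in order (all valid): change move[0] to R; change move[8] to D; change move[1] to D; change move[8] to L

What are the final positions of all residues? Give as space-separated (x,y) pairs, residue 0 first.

Answer: (0,0) (1,0) (1,-1) (2,-1) (2,-2) (3,-2) (3,-3) (2,-3) (2,-4) (1,-4)

Derivation:
Initial moves: UURDRDLDR
Fold: move[0]->R => RURDRDLDR (positions: [(0, 0), (1, 0), (1, 1), (2, 1), (2, 0), (3, 0), (3, -1), (2, -1), (2, -2), (3, -2)])
Fold: move[8]->D => RURDRDLDD (positions: [(0, 0), (1, 0), (1, 1), (2, 1), (2, 0), (3, 0), (3, -1), (2, -1), (2, -2), (2, -3)])
Fold: move[1]->D => RDRDRDLDD (positions: [(0, 0), (1, 0), (1, -1), (2, -1), (2, -2), (3, -2), (3, -3), (2, -3), (2, -4), (2, -5)])
Fold: move[8]->L => RDRDRDLDL (positions: [(0, 0), (1, 0), (1, -1), (2, -1), (2, -2), (3, -2), (3, -3), (2, -3), (2, -4), (1, -4)])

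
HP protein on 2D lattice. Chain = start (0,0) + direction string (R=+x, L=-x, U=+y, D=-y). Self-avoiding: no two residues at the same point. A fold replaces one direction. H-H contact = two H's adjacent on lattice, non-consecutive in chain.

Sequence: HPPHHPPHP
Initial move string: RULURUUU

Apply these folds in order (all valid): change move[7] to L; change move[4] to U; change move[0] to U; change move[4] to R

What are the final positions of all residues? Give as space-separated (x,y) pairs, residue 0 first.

Answer: (0,0) (0,1) (0,2) (-1,2) (-1,3) (0,3) (0,4) (0,5) (-1,5)

Derivation:
Initial moves: RULURUUU
Fold: move[7]->L => RULURUUL (positions: [(0, 0), (1, 0), (1, 1), (0, 1), (0, 2), (1, 2), (1, 3), (1, 4), (0, 4)])
Fold: move[4]->U => RULUUUUL (positions: [(0, 0), (1, 0), (1, 1), (0, 1), (0, 2), (0, 3), (0, 4), (0, 5), (-1, 5)])
Fold: move[0]->U => UULUUUUL (positions: [(0, 0), (0, 1), (0, 2), (-1, 2), (-1, 3), (-1, 4), (-1, 5), (-1, 6), (-2, 6)])
Fold: move[4]->R => UULURUUL (positions: [(0, 0), (0, 1), (0, 2), (-1, 2), (-1, 3), (0, 3), (0, 4), (0, 5), (-1, 5)])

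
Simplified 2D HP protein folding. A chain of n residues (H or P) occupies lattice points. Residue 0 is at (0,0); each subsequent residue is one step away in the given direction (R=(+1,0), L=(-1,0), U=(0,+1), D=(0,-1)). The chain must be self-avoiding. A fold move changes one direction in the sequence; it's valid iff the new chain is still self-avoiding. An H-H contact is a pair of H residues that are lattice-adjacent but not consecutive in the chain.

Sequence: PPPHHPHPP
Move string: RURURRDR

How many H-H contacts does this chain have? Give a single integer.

Positions: [(0, 0), (1, 0), (1, 1), (2, 1), (2, 2), (3, 2), (4, 2), (4, 1), (5, 1)]
No H-H contacts found.

Answer: 0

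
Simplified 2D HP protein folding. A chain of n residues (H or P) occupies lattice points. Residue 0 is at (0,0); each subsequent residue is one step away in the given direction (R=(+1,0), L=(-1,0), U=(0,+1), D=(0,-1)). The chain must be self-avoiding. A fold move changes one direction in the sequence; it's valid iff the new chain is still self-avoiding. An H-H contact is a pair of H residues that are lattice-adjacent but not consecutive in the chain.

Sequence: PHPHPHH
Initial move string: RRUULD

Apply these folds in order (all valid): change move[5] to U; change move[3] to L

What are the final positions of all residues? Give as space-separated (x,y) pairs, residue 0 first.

Initial moves: RRUULD
Fold: move[5]->U => RRUULU (positions: [(0, 0), (1, 0), (2, 0), (2, 1), (2, 2), (1, 2), (1, 3)])
Fold: move[3]->L => RRULLU (positions: [(0, 0), (1, 0), (2, 0), (2, 1), (1, 1), (0, 1), (0, 2)])

Answer: (0,0) (1,0) (2,0) (2,1) (1,1) (0,1) (0,2)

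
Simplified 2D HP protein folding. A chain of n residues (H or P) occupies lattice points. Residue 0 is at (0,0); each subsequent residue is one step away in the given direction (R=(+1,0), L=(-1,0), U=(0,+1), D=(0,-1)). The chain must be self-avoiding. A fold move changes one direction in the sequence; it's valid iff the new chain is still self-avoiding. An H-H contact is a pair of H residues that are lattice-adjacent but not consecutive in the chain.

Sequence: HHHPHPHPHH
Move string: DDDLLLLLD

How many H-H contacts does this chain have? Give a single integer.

Answer: 0

Derivation:
Positions: [(0, 0), (0, -1), (0, -2), (0, -3), (-1, -3), (-2, -3), (-3, -3), (-4, -3), (-5, -3), (-5, -4)]
No H-H contacts found.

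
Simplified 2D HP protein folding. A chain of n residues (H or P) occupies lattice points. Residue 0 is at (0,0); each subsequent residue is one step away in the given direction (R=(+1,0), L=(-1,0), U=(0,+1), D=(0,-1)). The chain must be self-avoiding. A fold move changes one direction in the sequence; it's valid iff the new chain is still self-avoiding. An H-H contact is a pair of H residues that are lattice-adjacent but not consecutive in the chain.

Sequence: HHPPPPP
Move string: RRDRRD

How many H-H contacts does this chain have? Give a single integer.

Answer: 0

Derivation:
Positions: [(0, 0), (1, 0), (2, 0), (2, -1), (3, -1), (4, -1), (4, -2)]
No H-H contacts found.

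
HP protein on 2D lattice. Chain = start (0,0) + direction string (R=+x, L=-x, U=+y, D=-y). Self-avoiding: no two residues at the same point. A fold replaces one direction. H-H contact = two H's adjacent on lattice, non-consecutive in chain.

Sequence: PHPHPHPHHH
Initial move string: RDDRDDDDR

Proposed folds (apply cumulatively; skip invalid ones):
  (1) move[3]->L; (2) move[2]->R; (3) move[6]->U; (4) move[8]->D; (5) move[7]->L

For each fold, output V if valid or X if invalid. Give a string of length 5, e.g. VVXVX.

Initial: RDDRDDDDR -> [(0, 0), (1, 0), (1, -1), (1, -2), (2, -2), (2, -3), (2, -4), (2, -5), (2, -6), (3, -6)]
Fold 1: move[3]->L => RDDLDDDDR VALID
Fold 2: move[2]->R => RDRLDDDDR INVALID (collision), skipped
Fold 3: move[6]->U => RDDLDDUDR INVALID (collision), skipped
Fold 4: move[8]->D => RDDLDDDDD VALID
Fold 5: move[7]->L => RDDLDDDLD VALID

Answer: VXXVV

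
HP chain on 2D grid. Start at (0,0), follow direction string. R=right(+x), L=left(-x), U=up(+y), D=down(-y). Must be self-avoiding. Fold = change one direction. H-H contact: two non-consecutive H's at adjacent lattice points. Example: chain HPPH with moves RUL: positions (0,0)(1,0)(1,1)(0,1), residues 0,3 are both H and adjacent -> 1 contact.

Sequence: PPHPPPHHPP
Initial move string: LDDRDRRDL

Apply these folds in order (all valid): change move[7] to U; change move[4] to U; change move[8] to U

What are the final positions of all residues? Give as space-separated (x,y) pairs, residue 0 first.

Answer: (0,0) (-1,0) (-1,-1) (-1,-2) (0,-2) (0,-1) (1,-1) (2,-1) (2,0) (2,1)

Derivation:
Initial moves: LDDRDRRDL
Fold: move[7]->U => LDDRDRRUL (positions: [(0, 0), (-1, 0), (-1, -1), (-1, -2), (0, -2), (0, -3), (1, -3), (2, -3), (2, -2), (1, -2)])
Fold: move[4]->U => LDDRURRUL (positions: [(0, 0), (-1, 0), (-1, -1), (-1, -2), (0, -2), (0, -1), (1, -1), (2, -1), (2, 0), (1, 0)])
Fold: move[8]->U => LDDRURRUU (positions: [(0, 0), (-1, 0), (-1, -1), (-1, -2), (0, -2), (0, -1), (1, -1), (2, -1), (2, 0), (2, 1)])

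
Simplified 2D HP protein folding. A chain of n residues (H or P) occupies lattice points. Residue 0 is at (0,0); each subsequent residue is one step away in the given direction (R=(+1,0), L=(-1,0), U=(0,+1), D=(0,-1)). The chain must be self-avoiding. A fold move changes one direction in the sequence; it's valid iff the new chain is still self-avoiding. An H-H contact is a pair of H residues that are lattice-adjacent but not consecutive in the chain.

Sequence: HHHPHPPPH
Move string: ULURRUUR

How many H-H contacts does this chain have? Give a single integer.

Answer: 1

Derivation:
Positions: [(0, 0), (0, 1), (-1, 1), (-1, 2), (0, 2), (1, 2), (1, 3), (1, 4), (2, 4)]
H-H contact: residue 1 @(0,1) - residue 4 @(0, 2)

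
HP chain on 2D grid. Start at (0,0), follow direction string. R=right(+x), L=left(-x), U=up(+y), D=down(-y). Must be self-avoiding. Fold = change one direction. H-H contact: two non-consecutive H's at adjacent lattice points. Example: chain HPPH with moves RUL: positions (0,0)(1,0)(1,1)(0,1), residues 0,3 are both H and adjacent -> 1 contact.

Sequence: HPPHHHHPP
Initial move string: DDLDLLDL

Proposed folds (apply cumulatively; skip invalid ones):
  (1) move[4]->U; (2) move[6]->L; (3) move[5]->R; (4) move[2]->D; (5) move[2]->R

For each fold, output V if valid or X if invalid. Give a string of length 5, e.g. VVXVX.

Initial: DDLDLLDL -> [(0, 0), (0, -1), (0, -2), (-1, -2), (-1, -3), (-2, -3), (-3, -3), (-3, -4), (-4, -4)]
Fold 1: move[4]->U => DDLDULDL INVALID (collision), skipped
Fold 2: move[6]->L => DDLDLLLL VALID
Fold 3: move[5]->R => DDLDLRLL INVALID (collision), skipped
Fold 4: move[2]->D => DDDDLLLL VALID
Fold 5: move[2]->R => DDRDLLLL VALID

Answer: XVXVV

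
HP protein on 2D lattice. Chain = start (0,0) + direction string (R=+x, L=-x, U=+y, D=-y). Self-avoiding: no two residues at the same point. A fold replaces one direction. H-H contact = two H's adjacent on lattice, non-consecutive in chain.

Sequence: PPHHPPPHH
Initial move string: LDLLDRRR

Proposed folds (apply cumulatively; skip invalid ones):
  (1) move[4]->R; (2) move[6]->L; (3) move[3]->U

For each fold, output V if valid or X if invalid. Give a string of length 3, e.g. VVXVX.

Initial: LDLLDRRR -> [(0, 0), (-1, 0), (-1, -1), (-2, -1), (-3, -1), (-3, -2), (-2, -2), (-1, -2), (0, -2)]
Fold 1: move[4]->R => LDLLRRRR INVALID (collision), skipped
Fold 2: move[6]->L => LDLLDRLR INVALID (collision), skipped
Fold 3: move[3]->U => LDLUDRRR INVALID (collision), skipped

Answer: XXX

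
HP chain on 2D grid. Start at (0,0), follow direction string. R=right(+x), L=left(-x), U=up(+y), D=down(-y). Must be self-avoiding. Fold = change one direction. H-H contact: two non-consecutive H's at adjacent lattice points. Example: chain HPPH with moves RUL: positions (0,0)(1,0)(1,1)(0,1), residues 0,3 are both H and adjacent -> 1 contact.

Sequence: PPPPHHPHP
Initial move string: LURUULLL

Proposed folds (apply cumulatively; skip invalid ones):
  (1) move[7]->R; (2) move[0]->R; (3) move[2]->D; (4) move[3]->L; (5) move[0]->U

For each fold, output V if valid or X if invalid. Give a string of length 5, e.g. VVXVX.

Answer: XVXXV

Derivation:
Initial: LURUULLL -> [(0, 0), (-1, 0), (-1, 1), (0, 1), (0, 2), (0, 3), (-1, 3), (-2, 3), (-3, 3)]
Fold 1: move[7]->R => LURUULLR INVALID (collision), skipped
Fold 2: move[0]->R => RURUULLL VALID
Fold 3: move[2]->D => RUDUULLL INVALID (collision), skipped
Fold 4: move[3]->L => RURLULLL INVALID (collision), skipped
Fold 5: move[0]->U => UURUULLL VALID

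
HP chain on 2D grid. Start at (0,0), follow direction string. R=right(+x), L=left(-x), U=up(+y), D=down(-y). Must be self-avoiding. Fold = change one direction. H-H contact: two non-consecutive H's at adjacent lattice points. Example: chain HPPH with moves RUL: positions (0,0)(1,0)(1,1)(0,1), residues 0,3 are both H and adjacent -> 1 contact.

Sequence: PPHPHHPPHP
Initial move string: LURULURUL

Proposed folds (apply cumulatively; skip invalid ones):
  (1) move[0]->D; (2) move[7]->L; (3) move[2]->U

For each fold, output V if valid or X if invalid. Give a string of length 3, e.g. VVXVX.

Initial: LURULURUL -> [(0, 0), (-1, 0), (-1, 1), (0, 1), (0, 2), (-1, 2), (-1, 3), (0, 3), (0, 4), (-1, 4)]
Fold 1: move[0]->D => DURULURUL INVALID (collision), skipped
Fold 2: move[7]->L => LURULURLL INVALID (collision), skipped
Fold 3: move[2]->U => LUUULURUL VALID

Answer: XXV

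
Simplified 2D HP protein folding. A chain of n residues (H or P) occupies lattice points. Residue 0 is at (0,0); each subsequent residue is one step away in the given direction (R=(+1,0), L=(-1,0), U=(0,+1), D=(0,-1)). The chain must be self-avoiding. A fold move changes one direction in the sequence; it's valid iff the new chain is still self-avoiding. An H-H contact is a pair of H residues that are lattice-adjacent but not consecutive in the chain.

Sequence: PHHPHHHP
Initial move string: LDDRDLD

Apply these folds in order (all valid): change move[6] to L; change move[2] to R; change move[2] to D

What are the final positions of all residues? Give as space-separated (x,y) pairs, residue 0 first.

Answer: (0,0) (-1,0) (-1,-1) (-1,-2) (0,-2) (0,-3) (-1,-3) (-2,-3)

Derivation:
Initial moves: LDDRDLD
Fold: move[6]->L => LDDRDLL (positions: [(0, 0), (-1, 0), (-1, -1), (-1, -2), (0, -2), (0, -3), (-1, -3), (-2, -3)])
Fold: move[2]->R => LDRRDLL (positions: [(0, 0), (-1, 0), (-1, -1), (0, -1), (1, -1), (1, -2), (0, -2), (-1, -2)])
Fold: move[2]->D => LDDRDLL (positions: [(0, 0), (-1, 0), (-1, -1), (-1, -2), (0, -2), (0, -3), (-1, -3), (-2, -3)])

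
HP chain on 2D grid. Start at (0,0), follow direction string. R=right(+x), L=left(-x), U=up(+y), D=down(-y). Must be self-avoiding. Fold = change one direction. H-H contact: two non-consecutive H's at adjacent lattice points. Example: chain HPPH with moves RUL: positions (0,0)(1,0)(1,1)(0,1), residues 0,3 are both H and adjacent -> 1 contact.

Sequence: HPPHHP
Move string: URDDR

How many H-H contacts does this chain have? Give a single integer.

Positions: [(0, 0), (0, 1), (1, 1), (1, 0), (1, -1), (2, -1)]
H-H contact: residue 0 @(0,0) - residue 3 @(1, 0)

Answer: 1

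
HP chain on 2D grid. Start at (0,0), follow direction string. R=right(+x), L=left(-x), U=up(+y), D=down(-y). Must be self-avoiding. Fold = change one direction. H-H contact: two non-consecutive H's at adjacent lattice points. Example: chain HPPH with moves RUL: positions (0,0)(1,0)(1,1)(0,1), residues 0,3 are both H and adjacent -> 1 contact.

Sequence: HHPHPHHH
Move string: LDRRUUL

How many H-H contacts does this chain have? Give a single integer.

Positions: [(0, 0), (-1, 0), (-1, -1), (0, -1), (1, -1), (1, 0), (1, 1), (0, 1)]
H-H contact: residue 0 @(0,0) - residue 5 @(1, 0)
H-H contact: residue 0 @(0,0) - residue 7 @(0, 1)
H-H contact: residue 0 @(0,0) - residue 3 @(0, -1)

Answer: 3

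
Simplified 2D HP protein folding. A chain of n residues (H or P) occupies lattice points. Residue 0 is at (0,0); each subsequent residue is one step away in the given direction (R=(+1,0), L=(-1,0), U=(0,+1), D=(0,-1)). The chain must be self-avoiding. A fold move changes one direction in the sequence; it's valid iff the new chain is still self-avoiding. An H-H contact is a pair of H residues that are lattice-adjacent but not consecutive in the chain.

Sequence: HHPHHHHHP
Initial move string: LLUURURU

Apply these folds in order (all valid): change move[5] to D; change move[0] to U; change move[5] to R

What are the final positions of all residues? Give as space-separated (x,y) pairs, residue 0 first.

Answer: (0,0) (0,1) (-1,1) (-1,2) (-1,3) (0,3) (1,3) (2,3) (2,4)

Derivation:
Initial moves: LLUURURU
Fold: move[5]->D => LLUURDRU (positions: [(0, 0), (-1, 0), (-2, 0), (-2, 1), (-2, 2), (-1, 2), (-1, 1), (0, 1), (0, 2)])
Fold: move[0]->U => ULUURDRU (positions: [(0, 0), (0, 1), (-1, 1), (-1, 2), (-1, 3), (0, 3), (0, 2), (1, 2), (1, 3)])
Fold: move[5]->R => ULUURRRU (positions: [(0, 0), (0, 1), (-1, 1), (-1, 2), (-1, 3), (0, 3), (1, 3), (2, 3), (2, 4)])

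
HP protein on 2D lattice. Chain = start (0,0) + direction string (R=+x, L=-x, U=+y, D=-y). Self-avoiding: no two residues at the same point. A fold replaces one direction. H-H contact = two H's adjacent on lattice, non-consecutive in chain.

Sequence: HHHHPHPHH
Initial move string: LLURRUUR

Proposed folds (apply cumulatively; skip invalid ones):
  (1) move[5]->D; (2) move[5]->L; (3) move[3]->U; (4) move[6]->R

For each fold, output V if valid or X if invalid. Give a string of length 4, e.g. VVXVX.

Initial: LLURRUUR -> [(0, 0), (-1, 0), (-2, 0), (-2, 1), (-1, 1), (0, 1), (0, 2), (0, 3), (1, 3)]
Fold 1: move[5]->D => LLURRDUR INVALID (collision), skipped
Fold 2: move[5]->L => LLURRLUR INVALID (collision), skipped
Fold 3: move[3]->U => LLUURUUR VALID
Fold 4: move[6]->R => LLUURURR VALID

Answer: XXVV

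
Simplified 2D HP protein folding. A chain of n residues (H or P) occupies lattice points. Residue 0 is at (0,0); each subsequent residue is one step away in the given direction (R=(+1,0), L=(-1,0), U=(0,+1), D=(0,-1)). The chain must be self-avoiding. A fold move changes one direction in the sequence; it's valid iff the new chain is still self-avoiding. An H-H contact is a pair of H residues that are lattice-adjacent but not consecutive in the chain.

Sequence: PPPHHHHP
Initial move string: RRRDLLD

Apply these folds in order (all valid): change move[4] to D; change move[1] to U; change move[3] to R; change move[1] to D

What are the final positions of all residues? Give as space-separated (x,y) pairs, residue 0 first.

Initial moves: RRRDLLD
Fold: move[4]->D => RRRDDLD (positions: [(0, 0), (1, 0), (2, 0), (3, 0), (3, -1), (3, -2), (2, -2), (2, -3)])
Fold: move[1]->U => RURDDLD (positions: [(0, 0), (1, 0), (1, 1), (2, 1), (2, 0), (2, -1), (1, -1), (1, -2)])
Fold: move[3]->R => RURRDLD (positions: [(0, 0), (1, 0), (1, 1), (2, 1), (3, 1), (3, 0), (2, 0), (2, -1)])
Fold: move[1]->D => RDRRDLD (positions: [(0, 0), (1, 0), (1, -1), (2, -1), (3, -1), (3, -2), (2, -2), (2, -3)])

Answer: (0,0) (1,0) (1,-1) (2,-1) (3,-1) (3,-2) (2,-2) (2,-3)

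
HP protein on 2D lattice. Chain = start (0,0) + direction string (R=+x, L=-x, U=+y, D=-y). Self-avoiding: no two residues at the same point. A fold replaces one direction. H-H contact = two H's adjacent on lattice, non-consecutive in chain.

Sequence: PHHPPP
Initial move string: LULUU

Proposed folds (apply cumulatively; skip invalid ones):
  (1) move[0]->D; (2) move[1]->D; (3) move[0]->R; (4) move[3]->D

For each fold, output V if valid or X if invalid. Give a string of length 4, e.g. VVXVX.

Answer: XVXX

Derivation:
Initial: LULUU -> [(0, 0), (-1, 0), (-1, 1), (-2, 1), (-2, 2), (-2, 3)]
Fold 1: move[0]->D => DULUU INVALID (collision), skipped
Fold 2: move[1]->D => LDLUU VALID
Fold 3: move[0]->R => RDLUU INVALID (collision), skipped
Fold 4: move[3]->D => LDLDU INVALID (collision), skipped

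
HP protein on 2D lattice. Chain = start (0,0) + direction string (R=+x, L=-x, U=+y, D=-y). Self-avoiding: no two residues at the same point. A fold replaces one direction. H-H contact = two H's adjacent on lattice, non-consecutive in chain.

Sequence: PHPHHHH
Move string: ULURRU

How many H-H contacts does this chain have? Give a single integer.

Answer: 1

Derivation:
Positions: [(0, 0), (0, 1), (-1, 1), (-1, 2), (0, 2), (1, 2), (1, 3)]
H-H contact: residue 1 @(0,1) - residue 4 @(0, 2)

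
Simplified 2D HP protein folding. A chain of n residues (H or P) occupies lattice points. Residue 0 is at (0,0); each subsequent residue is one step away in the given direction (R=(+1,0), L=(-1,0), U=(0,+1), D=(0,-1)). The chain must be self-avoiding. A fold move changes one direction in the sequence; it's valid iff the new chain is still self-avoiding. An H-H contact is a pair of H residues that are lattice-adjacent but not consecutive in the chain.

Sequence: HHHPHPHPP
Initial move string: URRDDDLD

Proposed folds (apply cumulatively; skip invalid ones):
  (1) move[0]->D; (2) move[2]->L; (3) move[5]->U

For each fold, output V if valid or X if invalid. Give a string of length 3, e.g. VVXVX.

Answer: VXX

Derivation:
Initial: URRDDDLD -> [(0, 0), (0, 1), (1, 1), (2, 1), (2, 0), (2, -1), (2, -2), (1, -2), (1, -3)]
Fold 1: move[0]->D => DRRDDDLD VALID
Fold 2: move[2]->L => DRLDDDLD INVALID (collision), skipped
Fold 3: move[5]->U => DRRDDULD INVALID (collision), skipped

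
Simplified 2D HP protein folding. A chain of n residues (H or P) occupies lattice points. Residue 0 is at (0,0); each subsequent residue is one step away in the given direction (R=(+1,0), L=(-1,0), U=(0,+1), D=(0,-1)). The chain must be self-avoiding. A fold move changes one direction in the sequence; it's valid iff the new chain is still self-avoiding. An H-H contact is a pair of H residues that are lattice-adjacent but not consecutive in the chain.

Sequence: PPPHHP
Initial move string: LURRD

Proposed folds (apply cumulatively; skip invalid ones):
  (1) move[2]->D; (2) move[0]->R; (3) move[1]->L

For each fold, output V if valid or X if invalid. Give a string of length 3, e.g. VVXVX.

Initial: LURRD -> [(0, 0), (-1, 0), (-1, 1), (0, 1), (1, 1), (1, 0)]
Fold 1: move[2]->D => LUDRD INVALID (collision), skipped
Fold 2: move[0]->R => RURRD VALID
Fold 3: move[1]->L => RLRRD INVALID (collision), skipped

Answer: XVX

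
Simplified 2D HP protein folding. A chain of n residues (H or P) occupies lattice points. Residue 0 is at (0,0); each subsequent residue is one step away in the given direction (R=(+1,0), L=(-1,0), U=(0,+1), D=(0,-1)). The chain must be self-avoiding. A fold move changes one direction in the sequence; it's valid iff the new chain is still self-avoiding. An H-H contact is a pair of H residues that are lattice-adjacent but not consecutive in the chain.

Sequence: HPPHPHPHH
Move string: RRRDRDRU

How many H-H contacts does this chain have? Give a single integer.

Positions: [(0, 0), (1, 0), (2, 0), (3, 0), (3, -1), (4, -1), (4, -2), (5, -2), (5, -1)]
H-H contact: residue 5 @(4,-1) - residue 8 @(5, -1)

Answer: 1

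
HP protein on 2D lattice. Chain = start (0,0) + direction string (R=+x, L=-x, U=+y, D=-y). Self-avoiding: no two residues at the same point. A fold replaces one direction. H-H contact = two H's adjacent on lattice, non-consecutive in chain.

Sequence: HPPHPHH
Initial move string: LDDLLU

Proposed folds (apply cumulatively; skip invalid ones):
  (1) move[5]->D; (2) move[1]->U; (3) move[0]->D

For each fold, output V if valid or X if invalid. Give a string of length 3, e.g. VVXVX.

Initial: LDDLLU -> [(0, 0), (-1, 0), (-1, -1), (-1, -2), (-2, -2), (-3, -2), (-3, -1)]
Fold 1: move[5]->D => LDDLLD VALID
Fold 2: move[1]->U => LUDLLD INVALID (collision), skipped
Fold 3: move[0]->D => DDDLLD VALID

Answer: VXV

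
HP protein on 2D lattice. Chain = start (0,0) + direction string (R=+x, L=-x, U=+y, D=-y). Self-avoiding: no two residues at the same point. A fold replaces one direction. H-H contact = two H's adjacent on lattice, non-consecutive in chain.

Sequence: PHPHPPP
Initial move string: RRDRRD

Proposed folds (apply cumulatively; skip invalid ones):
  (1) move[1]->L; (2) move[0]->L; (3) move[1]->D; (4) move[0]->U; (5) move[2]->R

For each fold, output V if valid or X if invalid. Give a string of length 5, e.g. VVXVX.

Initial: RRDRRD -> [(0, 0), (1, 0), (2, 0), (2, -1), (3, -1), (4, -1), (4, -2)]
Fold 1: move[1]->L => RLDRRD INVALID (collision), skipped
Fold 2: move[0]->L => LRDRRD INVALID (collision), skipped
Fold 3: move[1]->D => RDDRRD VALID
Fold 4: move[0]->U => UDDRRD INVALID (collision), skipped
Fold 5: move[2]->R => RDRRRD VALID

Answer: XXVXV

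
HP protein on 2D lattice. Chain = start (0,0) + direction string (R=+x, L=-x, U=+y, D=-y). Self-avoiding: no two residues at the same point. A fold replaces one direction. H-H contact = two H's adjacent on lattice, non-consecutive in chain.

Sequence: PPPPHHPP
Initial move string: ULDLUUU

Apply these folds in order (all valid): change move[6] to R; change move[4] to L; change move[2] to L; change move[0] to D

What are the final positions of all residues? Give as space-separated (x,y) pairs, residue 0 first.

Initial moves: ULDLUUU
Fold: move[6]->R => ULDLUUR (positions: [(0, 0), (0, 1), (-1, 1), (-1, 0), (-2, 0), (-2, 1), (-2, 2), (-1, 2)])
Fold: move[4]->L => ULDLLUR (positions: [(0, 0), (0, 1), (-1, 1), (-1, 0), (-2, 0), (-3, 0), (-3, 1), (-2, 1)])
Fold: move[2]->L => ULLLLUR (positions: [(0, 0), (0, 1), (-1, 1), (-2, 1), (-3, 1), (-4, 1), (-4, 2), (-3, 2)])
Fold: move[0]->D => DLLLLUR (positions: [(0, 0), (0, -1), (-1, -1), (-2, -1), (-3, -1), (-4, -1), (-4, 0), (-3, 0)])

Answer: (0,0) (0,-1) (-1,-1) (-2,-1) (-3,-1) (-4,-1) (-4,0) (-3,0)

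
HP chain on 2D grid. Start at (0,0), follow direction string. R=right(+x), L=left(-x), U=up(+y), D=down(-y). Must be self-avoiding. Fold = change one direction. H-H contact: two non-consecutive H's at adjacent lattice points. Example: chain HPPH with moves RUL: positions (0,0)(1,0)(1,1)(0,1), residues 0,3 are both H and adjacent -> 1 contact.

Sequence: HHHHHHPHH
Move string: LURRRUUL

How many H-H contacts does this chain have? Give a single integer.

Answer: 1

Derivation:
Positions: [(0, 0), (-1, 0), (-1, 1), (0, 1), (1, 1), (2, 1), (2, 2), (2, 3), (1, 3)]
H-H contact: residue 0 @(0,0) - residue 3 @(0, 1)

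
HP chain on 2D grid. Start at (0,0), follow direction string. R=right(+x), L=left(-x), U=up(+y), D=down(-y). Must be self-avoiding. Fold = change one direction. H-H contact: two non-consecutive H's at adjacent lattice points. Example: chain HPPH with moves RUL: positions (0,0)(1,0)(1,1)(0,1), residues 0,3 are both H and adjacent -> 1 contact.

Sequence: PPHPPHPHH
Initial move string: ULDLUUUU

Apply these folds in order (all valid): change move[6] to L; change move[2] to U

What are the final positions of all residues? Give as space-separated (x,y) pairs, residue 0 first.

Initial moves: ULDLUUUU
Fold: move[6]->L => ULDLUULU (positions: [(0, 0), (0, 1), (-1, 1), (-1, 0), (-2, 0), (-2, 1), (-2, 2), (-3, 2), (-3, 3)])
Fold: move[2]->U => ULULUULU (positions: [(0, 0), (0, 1), (-1, 1), (-1, 2), (-2, 2), (-2, 3), (-2, 4), (-3, 4), (-3, 5)])

Answer: (0,0) (0,1) (-1,1) (-1,2) (-2,2) (-2,3) (-2,4) (-3,4) (-3,5)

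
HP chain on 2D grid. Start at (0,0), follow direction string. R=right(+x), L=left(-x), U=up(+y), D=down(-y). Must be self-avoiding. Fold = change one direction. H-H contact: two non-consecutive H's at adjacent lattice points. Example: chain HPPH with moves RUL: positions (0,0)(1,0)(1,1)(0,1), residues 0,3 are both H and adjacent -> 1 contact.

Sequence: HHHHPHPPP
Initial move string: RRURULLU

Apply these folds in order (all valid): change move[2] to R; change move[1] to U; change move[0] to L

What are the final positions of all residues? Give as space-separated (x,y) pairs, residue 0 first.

Answer: (0,0) (-1,0) (-1,1) (0,1) (1,1) (1,2) (0,2) (-1,2) (-1,3)

Derivation:
Initial moves: RRURULLU
Fold: move[2]->R => RRRRULLU (positions: [(0, 0), (1, 0), (2, 0), (3, 0), (4, 0), (4, 1), (3, 1), (2, 1), (2, 2)])
Fold: move[1]->U => RURRULLU (positions: [(0, 0), (1, 0), (1, 1), (2, 1), (3, 1), (3, 2), (2, 2), (1, 2), (1, 3)])
Fold: move[0]->L => LURRULLU (positions: [(0, 0), (-1, 0), (-1, 1), (0, 1), (1, 1), (1, 2), (0, 2), (-1, 2), (-1, 3)])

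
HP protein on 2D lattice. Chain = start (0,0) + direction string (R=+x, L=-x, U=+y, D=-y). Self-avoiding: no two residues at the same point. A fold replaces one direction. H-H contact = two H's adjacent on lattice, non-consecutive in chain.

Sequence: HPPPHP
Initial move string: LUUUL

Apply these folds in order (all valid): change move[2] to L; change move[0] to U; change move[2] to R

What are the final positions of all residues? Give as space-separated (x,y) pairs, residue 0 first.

Answer: (0,0) (0,1) (0,2) (1,2) (1,3) (0,3)

Derivation:
Initial moves: LUUUL
Fold: move[2]->L => LULUL (positions: [(0, 0), (-1, 0), (-1, 1), (-2, 1), (-2, 2), (-3, 2)])
Fold: move[0]->U => UULUL (positions: [(0, 0), (0, 1), (0, 2), (-1, 2), (-1, 3), (-2, 3)])
Fold: move[2]->R => UURUL (positions: [(0, 0), (0, 1), (0, 2), (1, 2), (1, 3), (0, 3)])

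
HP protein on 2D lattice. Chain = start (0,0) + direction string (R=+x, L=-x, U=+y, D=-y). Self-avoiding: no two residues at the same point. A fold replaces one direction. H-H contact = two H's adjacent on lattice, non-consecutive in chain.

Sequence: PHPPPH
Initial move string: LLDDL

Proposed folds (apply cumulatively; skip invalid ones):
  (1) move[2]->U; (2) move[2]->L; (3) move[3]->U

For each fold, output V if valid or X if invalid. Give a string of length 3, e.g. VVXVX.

Initial: LLDDL -> [(0, 0), (-1, 0), (-2, 0), (-2, -1), (-2, -2), (-3, -2)]
Fold 1: move[2]->U => LLUDL INVALID (collision), skipped
Fold 2: move[2]->L => LLLDL VALID
Fold 3: move[3]->U => LLLUL VALID

Answer: XVV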